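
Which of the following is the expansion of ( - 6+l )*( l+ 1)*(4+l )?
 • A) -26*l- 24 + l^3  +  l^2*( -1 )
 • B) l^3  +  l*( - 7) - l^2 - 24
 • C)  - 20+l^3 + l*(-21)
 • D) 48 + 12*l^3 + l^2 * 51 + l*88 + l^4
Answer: A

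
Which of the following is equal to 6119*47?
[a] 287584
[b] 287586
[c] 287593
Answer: c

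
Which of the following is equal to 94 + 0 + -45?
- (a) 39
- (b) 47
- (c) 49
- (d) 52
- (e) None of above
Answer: c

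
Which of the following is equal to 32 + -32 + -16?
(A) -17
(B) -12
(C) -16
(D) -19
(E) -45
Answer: C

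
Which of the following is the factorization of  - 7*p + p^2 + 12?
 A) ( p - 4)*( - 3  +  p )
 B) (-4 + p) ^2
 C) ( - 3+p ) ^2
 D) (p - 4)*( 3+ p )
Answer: A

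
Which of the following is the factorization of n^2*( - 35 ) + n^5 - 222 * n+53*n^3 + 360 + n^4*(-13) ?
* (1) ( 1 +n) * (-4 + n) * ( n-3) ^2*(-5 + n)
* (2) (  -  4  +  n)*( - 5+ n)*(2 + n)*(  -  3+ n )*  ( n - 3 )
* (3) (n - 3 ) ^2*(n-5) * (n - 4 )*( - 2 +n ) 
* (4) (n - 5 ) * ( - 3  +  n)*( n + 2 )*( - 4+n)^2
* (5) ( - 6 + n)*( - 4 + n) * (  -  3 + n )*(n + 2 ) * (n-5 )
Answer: 2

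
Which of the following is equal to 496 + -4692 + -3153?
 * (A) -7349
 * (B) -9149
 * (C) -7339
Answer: A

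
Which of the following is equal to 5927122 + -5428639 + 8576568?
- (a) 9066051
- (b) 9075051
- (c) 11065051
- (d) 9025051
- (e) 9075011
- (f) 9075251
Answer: b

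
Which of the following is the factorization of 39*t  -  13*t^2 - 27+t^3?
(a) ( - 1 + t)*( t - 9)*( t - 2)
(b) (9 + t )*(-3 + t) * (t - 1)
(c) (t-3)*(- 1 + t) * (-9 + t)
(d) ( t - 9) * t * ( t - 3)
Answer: c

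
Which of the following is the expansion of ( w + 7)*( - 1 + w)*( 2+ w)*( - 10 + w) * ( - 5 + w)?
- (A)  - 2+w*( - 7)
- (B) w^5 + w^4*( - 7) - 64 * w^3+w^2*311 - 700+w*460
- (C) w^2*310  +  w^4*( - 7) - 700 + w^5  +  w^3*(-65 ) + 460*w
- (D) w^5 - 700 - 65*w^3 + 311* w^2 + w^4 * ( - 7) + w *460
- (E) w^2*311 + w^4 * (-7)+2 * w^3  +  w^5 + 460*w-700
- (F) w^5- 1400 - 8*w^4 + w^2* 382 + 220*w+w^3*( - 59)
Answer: D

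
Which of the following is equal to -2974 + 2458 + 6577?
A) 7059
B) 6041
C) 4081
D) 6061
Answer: D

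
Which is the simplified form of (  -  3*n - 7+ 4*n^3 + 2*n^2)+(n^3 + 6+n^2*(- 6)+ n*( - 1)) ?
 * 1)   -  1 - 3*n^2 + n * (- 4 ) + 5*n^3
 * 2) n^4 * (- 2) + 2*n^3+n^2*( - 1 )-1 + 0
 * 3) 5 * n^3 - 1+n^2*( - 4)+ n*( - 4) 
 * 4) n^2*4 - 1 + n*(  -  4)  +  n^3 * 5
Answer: 3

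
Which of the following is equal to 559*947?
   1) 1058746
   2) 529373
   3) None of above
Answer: 2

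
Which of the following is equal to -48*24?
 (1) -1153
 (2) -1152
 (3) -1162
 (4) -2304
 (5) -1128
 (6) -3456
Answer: 2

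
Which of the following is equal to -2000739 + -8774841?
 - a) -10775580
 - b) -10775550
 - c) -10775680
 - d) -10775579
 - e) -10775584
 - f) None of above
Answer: a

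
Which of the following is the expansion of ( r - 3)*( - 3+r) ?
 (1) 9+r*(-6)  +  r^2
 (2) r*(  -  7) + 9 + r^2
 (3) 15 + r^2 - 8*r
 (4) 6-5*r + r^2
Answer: 1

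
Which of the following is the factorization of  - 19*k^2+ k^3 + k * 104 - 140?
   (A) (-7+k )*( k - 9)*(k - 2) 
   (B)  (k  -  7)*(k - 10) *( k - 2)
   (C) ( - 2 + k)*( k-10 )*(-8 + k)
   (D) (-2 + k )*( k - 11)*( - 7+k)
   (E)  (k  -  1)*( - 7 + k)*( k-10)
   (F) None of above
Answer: B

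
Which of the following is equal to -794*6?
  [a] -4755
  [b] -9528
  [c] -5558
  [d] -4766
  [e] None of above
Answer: e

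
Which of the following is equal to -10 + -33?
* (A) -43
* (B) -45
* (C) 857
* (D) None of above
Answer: A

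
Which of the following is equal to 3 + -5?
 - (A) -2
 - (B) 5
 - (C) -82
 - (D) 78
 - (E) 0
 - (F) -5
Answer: A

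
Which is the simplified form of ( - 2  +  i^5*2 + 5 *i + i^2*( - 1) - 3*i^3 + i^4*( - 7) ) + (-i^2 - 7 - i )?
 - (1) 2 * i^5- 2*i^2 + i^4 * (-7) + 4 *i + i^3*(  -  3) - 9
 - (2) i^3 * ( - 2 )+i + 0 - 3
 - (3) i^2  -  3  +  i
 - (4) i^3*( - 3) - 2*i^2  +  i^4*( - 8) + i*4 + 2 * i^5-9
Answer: 1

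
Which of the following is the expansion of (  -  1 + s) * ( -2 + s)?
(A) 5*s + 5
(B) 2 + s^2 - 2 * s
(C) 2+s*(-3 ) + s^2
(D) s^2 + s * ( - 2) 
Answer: C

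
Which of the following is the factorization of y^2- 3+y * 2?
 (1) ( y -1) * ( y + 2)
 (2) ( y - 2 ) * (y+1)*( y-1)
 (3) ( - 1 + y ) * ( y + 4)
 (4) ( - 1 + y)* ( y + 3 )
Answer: 4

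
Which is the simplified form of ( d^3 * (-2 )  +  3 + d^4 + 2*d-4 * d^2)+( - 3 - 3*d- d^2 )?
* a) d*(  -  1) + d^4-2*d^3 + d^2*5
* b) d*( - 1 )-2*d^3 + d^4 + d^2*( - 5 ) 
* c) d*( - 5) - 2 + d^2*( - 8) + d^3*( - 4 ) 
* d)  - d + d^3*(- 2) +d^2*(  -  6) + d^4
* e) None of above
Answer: b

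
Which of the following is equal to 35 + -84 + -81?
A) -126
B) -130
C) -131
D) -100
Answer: B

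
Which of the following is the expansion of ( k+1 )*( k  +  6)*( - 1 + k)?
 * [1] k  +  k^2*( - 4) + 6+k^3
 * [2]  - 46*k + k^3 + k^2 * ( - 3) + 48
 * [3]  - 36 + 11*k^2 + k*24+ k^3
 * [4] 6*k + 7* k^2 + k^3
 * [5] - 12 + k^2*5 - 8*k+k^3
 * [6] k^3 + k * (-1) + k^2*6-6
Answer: 6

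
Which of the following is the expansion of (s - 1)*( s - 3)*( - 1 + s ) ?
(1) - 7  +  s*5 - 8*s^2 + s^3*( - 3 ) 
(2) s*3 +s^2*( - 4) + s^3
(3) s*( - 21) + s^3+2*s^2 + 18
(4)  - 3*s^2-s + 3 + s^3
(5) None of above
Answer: 5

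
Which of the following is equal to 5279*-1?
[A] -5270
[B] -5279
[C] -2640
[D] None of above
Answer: B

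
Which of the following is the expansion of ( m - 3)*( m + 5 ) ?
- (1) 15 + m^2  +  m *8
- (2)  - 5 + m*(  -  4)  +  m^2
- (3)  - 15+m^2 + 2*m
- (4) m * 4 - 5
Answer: 3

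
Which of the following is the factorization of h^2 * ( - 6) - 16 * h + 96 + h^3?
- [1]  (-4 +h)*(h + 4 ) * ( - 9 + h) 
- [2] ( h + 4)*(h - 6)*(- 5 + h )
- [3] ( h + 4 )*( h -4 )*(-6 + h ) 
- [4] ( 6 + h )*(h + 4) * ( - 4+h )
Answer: 3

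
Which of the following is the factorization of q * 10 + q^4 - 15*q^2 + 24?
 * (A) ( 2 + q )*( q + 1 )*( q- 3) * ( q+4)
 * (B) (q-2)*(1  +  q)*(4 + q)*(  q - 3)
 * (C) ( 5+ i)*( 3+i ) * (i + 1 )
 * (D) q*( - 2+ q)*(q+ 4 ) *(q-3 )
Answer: B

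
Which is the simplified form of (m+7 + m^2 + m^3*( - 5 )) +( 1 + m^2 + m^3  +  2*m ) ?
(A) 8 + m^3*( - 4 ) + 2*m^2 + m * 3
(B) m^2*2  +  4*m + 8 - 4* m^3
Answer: A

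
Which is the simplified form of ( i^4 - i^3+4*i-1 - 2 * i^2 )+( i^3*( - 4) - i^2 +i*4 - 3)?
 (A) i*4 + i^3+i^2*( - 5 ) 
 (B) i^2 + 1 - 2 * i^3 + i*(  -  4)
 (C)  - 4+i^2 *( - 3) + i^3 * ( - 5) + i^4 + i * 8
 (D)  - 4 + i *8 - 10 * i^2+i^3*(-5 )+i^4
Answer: C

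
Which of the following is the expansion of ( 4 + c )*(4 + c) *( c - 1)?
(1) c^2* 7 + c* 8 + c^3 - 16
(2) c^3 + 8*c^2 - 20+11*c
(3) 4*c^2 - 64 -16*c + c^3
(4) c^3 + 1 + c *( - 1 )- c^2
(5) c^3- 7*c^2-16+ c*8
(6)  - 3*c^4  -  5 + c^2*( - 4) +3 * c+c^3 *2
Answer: 1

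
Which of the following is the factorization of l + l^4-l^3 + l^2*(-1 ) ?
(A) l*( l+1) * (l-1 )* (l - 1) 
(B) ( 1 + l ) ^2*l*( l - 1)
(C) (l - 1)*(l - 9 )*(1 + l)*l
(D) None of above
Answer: A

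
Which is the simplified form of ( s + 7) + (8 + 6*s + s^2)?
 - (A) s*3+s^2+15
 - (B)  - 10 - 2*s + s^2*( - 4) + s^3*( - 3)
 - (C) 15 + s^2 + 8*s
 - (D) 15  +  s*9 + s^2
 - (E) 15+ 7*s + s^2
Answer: E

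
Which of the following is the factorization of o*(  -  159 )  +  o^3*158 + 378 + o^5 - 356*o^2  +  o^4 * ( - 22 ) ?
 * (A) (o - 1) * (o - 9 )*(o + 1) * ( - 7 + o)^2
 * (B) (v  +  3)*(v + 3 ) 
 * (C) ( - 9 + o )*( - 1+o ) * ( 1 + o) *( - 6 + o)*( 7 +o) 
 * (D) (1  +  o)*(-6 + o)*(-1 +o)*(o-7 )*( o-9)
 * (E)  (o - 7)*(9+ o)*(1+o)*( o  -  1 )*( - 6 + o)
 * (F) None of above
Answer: D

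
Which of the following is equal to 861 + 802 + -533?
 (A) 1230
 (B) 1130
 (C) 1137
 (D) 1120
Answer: B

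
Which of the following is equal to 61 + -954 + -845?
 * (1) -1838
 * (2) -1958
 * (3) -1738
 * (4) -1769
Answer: 3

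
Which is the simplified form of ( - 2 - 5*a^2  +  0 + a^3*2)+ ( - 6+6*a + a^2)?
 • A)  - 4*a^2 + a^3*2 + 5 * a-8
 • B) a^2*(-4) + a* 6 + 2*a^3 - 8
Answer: B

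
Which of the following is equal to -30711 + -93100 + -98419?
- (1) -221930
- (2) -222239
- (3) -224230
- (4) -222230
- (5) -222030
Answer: 4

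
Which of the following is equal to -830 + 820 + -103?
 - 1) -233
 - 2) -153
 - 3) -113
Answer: 3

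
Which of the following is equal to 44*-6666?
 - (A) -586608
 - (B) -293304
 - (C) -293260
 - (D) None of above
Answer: B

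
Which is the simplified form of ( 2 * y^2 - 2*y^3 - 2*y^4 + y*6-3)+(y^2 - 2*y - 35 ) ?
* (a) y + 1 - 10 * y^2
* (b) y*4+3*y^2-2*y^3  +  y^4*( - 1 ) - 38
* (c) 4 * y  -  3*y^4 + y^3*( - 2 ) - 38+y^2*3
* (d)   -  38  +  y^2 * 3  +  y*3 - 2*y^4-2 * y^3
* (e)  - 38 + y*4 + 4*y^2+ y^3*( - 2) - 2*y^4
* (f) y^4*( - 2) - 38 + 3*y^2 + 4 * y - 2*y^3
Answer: f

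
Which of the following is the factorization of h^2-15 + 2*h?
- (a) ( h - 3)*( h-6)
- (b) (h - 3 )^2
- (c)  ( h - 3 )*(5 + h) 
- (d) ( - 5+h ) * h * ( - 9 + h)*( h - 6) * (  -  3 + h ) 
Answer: c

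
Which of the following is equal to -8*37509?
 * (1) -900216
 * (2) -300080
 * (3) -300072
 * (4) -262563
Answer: 3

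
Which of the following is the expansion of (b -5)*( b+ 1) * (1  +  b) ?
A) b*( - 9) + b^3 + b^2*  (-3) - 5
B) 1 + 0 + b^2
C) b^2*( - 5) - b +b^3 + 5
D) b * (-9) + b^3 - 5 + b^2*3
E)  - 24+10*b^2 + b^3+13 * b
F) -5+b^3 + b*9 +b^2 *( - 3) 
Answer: A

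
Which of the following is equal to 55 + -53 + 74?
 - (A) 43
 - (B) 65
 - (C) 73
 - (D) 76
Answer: D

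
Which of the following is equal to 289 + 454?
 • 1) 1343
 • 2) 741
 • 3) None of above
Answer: 3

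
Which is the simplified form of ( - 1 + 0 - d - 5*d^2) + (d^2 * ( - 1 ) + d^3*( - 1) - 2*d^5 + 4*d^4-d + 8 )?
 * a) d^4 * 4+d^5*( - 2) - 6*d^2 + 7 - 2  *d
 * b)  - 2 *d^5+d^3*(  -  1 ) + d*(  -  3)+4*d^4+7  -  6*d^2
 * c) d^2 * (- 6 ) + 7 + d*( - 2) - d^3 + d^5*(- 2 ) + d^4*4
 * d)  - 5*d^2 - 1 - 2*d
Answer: c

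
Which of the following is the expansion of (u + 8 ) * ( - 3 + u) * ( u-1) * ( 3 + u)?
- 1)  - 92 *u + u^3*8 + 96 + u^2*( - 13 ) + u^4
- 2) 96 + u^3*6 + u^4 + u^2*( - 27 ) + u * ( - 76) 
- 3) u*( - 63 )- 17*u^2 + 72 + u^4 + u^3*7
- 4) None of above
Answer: 3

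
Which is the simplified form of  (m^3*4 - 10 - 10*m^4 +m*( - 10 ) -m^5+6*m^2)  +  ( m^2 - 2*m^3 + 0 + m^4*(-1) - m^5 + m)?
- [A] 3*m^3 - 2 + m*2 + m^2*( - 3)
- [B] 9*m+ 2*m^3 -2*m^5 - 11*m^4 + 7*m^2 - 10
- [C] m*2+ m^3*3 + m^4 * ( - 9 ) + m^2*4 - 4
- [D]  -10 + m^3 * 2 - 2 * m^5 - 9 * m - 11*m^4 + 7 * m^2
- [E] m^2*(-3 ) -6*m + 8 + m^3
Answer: D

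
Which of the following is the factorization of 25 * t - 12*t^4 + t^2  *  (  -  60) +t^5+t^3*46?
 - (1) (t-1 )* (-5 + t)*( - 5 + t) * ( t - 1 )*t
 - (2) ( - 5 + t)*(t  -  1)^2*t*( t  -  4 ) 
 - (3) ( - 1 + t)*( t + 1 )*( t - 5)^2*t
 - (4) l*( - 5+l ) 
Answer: 1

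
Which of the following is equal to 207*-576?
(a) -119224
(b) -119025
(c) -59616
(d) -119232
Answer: d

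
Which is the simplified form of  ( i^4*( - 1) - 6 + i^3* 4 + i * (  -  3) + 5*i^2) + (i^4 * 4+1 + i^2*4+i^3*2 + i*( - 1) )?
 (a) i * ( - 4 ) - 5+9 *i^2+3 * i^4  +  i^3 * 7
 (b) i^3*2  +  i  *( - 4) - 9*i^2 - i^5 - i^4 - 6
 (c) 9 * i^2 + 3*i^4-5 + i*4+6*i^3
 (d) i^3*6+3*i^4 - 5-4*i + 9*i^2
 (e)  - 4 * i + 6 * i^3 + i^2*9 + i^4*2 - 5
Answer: d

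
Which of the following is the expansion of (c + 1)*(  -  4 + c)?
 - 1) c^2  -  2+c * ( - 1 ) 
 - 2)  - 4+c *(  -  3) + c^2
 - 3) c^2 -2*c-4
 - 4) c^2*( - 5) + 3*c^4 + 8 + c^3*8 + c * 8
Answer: 2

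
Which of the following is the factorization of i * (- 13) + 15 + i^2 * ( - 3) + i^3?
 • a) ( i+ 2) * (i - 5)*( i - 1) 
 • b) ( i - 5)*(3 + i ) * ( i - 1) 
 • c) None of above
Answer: b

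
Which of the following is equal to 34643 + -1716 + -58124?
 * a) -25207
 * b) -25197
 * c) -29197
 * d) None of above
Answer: b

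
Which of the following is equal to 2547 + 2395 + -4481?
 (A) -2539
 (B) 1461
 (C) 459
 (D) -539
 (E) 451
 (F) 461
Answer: F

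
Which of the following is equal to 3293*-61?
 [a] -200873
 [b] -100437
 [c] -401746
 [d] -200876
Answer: a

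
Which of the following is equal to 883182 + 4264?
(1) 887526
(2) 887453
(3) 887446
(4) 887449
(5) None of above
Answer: 3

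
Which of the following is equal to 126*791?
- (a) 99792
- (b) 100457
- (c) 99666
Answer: c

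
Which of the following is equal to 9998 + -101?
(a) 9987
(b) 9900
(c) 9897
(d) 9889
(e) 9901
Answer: c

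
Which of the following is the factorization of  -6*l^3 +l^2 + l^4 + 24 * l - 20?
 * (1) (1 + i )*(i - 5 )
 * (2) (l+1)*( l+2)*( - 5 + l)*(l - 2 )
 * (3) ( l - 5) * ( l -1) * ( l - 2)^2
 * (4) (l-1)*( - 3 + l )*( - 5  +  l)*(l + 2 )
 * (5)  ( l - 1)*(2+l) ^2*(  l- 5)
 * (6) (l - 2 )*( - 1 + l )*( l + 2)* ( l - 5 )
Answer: 6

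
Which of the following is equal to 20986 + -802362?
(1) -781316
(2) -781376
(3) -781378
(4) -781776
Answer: 2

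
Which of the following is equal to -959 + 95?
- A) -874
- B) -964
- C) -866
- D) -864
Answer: D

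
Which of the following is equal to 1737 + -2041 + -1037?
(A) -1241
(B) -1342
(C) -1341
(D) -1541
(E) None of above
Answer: C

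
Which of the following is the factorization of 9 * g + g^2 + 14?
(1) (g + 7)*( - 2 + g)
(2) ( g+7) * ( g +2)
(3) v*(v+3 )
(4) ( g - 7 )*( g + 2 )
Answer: 2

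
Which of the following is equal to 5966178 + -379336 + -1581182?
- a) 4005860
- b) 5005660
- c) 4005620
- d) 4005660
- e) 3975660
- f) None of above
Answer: d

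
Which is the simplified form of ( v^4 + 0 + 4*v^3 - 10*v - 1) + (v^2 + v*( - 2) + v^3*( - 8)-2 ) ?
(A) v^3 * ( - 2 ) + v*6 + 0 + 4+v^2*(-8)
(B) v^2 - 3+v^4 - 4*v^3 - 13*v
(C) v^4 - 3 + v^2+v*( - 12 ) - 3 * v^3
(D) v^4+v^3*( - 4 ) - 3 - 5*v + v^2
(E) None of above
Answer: E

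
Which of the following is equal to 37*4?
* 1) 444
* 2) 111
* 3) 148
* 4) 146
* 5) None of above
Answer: 3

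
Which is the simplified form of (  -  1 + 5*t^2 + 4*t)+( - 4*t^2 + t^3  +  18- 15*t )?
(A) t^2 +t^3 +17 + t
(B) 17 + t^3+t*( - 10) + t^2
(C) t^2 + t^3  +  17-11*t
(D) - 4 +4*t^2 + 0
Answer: C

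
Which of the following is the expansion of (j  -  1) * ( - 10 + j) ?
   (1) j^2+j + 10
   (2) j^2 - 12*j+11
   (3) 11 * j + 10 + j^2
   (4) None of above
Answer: 4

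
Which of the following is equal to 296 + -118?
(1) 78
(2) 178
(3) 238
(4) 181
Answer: 2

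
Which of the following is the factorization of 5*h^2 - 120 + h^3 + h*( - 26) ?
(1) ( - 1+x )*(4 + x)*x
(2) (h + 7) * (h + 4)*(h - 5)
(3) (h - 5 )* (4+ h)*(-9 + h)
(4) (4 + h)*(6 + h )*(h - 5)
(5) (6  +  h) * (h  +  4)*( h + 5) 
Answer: 4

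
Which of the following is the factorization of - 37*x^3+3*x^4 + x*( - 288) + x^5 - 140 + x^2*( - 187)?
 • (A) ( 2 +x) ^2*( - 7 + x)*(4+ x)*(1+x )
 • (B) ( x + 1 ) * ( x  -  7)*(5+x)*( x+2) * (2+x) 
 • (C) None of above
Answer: B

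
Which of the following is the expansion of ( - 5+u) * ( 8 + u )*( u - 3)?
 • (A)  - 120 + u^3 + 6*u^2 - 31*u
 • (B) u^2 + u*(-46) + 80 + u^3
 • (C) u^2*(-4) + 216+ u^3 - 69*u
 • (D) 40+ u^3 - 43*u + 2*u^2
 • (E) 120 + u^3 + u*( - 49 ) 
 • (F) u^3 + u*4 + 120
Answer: E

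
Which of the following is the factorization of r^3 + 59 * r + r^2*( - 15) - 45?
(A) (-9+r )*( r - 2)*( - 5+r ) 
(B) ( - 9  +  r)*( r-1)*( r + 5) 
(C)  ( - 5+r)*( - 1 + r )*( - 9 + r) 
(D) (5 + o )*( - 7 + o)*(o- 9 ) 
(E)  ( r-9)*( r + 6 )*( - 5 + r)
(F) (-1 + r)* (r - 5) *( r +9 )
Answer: C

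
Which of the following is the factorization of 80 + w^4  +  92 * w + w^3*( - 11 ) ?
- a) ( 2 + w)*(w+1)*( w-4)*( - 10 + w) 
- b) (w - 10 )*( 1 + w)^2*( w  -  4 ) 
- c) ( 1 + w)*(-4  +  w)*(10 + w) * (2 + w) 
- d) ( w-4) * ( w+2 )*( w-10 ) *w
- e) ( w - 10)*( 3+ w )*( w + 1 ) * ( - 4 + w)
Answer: a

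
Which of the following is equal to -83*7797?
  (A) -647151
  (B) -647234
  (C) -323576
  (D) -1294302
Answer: A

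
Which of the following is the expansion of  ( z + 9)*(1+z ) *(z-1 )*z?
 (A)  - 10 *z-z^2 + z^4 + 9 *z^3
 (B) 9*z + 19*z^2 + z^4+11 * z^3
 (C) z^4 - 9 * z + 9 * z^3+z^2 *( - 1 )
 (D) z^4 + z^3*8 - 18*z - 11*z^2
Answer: C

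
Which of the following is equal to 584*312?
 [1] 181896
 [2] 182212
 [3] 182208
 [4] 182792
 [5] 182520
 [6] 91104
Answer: 3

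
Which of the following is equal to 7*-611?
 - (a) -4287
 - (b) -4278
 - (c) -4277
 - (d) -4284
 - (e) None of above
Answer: c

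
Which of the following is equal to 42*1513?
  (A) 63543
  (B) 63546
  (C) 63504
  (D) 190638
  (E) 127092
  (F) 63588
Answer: B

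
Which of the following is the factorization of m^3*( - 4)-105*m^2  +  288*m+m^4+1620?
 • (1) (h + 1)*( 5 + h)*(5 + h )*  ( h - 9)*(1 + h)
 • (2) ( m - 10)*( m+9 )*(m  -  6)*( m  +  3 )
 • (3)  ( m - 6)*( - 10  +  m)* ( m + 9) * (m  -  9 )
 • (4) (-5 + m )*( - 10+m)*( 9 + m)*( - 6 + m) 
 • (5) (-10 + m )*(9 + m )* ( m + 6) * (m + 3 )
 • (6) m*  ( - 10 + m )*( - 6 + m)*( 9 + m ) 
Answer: 2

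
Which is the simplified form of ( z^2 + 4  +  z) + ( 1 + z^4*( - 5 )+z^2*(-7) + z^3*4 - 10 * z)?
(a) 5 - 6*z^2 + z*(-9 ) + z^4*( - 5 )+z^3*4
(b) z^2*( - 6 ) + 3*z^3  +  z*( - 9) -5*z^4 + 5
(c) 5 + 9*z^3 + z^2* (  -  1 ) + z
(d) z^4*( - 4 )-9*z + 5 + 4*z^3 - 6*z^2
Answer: a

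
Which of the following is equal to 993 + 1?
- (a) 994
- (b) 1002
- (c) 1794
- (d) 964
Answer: a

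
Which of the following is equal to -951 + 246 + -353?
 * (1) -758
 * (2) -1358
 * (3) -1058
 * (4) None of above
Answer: 3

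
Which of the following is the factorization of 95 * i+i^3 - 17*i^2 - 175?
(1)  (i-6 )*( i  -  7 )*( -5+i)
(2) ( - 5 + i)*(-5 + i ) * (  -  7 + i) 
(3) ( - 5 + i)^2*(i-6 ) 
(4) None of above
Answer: 2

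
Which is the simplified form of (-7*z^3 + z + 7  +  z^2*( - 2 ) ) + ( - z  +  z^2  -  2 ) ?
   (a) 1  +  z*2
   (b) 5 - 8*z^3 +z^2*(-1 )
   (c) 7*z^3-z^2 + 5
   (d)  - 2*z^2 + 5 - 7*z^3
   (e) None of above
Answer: e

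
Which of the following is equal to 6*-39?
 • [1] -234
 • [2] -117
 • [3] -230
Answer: 1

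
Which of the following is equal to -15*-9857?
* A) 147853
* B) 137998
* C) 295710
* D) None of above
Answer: D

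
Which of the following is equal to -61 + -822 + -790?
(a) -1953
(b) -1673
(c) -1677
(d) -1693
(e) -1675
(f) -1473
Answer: b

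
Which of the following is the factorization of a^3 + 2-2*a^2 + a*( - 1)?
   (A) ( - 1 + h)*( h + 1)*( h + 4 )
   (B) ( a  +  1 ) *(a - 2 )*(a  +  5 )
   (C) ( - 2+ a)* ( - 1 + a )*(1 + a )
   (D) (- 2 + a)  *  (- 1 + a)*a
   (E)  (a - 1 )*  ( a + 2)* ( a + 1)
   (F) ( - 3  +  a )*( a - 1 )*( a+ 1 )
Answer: C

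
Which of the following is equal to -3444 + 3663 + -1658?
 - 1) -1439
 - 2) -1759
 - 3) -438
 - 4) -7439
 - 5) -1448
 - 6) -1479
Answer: 1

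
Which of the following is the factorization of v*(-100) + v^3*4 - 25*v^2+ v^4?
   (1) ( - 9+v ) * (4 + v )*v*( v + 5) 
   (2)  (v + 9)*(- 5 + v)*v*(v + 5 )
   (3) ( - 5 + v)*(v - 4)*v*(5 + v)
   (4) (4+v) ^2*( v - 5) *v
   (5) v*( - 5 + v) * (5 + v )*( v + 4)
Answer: 5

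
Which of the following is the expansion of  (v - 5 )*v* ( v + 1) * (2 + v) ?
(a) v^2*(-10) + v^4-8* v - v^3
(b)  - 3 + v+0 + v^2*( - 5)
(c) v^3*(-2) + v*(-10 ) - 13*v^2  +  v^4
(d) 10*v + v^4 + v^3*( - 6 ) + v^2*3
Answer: c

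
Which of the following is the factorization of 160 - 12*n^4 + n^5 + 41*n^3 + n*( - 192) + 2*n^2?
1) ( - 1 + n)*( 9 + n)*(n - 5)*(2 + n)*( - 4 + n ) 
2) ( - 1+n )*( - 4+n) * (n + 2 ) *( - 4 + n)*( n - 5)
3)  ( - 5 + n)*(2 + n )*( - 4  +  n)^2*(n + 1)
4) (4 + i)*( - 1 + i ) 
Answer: 2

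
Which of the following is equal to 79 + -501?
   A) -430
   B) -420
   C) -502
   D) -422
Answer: D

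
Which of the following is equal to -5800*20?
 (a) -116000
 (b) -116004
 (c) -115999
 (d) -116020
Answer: a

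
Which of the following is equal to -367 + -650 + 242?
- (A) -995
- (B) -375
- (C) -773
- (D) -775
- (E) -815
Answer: D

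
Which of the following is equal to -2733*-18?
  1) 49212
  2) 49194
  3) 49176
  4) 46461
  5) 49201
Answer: 2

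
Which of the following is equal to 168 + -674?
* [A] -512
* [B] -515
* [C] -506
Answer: C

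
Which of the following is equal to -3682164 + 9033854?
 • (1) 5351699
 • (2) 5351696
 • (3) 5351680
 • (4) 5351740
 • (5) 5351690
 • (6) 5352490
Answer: 5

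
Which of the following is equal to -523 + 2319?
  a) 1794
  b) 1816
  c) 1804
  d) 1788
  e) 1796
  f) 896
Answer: e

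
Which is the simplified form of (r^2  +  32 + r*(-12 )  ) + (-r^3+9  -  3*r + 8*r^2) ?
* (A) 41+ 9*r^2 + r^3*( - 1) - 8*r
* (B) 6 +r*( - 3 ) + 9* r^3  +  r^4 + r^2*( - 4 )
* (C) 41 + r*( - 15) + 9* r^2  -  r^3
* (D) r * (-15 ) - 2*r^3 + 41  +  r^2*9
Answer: C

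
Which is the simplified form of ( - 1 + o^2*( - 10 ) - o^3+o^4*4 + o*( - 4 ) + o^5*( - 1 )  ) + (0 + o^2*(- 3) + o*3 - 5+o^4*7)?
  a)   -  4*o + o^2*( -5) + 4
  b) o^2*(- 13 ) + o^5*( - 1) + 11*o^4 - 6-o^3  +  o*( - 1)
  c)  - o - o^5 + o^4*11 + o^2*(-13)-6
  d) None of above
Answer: b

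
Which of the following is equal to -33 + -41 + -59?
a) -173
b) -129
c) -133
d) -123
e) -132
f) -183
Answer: c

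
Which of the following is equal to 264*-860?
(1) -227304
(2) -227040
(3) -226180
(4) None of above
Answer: 2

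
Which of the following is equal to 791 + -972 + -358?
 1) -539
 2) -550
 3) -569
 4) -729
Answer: 1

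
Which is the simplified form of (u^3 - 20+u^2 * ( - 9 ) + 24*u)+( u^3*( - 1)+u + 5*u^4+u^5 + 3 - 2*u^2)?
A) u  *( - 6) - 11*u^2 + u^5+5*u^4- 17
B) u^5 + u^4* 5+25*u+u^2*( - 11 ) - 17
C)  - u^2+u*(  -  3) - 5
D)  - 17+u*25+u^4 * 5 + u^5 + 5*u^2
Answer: B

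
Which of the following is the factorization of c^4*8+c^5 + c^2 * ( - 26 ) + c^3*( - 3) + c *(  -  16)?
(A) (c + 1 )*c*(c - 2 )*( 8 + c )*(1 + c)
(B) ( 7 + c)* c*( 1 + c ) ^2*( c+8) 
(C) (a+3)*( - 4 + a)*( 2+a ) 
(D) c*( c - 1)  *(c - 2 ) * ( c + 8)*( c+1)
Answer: A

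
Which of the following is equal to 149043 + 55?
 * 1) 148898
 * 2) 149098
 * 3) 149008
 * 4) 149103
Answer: 2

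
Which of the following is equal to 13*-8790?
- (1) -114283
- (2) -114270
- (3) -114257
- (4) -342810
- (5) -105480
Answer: 2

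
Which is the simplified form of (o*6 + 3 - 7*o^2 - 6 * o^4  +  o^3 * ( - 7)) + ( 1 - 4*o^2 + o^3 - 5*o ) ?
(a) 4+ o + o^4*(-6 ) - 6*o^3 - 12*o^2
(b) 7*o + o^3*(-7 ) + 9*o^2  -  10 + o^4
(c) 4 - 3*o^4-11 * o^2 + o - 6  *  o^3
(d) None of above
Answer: d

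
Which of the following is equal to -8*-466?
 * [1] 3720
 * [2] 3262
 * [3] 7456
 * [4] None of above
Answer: 4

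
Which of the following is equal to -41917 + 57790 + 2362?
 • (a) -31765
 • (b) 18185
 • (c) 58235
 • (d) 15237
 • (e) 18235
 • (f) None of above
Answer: e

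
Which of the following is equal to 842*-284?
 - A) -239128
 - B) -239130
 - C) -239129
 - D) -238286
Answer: A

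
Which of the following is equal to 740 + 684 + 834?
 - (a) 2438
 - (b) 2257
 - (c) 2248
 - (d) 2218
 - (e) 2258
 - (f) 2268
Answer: e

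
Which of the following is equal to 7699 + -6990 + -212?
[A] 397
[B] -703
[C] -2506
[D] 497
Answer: D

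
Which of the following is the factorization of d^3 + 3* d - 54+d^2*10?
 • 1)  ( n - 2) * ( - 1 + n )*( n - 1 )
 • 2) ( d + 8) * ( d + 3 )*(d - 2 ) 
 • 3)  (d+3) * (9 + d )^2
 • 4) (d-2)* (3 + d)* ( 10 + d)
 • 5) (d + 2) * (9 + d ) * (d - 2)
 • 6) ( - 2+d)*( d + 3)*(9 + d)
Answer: 6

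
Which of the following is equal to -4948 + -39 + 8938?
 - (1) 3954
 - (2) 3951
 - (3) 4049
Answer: 2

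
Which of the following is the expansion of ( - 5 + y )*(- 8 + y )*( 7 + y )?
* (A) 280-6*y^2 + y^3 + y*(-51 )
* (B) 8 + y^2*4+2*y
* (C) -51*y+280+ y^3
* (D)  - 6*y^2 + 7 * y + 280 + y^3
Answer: A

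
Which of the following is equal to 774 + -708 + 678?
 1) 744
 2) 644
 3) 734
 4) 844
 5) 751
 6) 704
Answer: 1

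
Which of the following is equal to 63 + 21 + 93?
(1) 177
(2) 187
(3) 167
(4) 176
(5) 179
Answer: 1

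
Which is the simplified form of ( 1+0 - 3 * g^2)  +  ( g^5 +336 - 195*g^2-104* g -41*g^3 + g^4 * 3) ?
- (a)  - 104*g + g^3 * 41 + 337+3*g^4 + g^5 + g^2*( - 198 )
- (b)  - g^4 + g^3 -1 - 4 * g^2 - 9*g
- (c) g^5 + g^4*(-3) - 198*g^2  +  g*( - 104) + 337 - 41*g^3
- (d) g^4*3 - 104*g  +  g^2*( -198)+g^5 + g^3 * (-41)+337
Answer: d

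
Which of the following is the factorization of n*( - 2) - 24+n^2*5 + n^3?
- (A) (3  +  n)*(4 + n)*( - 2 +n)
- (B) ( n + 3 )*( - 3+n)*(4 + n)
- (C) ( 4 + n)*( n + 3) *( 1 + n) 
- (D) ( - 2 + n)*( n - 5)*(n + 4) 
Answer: A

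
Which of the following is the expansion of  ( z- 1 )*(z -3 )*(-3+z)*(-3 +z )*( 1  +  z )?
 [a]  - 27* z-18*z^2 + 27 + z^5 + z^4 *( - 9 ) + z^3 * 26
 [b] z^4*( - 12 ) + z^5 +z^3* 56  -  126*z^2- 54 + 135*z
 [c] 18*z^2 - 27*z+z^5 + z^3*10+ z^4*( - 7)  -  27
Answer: a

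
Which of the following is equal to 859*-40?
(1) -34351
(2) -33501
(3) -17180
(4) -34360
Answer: 4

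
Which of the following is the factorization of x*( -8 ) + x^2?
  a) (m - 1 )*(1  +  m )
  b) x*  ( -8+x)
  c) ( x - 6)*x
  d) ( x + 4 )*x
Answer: b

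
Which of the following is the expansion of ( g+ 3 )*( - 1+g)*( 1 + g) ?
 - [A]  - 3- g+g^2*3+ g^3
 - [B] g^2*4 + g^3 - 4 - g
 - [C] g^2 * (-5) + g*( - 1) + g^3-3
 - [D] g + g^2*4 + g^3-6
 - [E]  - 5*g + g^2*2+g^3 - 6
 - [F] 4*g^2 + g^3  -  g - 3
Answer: A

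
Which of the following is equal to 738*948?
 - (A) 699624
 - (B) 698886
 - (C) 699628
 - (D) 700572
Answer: A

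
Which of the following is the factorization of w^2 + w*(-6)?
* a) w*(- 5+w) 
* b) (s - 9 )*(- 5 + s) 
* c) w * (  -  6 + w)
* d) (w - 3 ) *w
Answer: c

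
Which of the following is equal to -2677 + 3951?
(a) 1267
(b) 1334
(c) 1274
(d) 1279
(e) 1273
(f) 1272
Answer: c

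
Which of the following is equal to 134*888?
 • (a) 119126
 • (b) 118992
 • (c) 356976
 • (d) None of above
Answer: b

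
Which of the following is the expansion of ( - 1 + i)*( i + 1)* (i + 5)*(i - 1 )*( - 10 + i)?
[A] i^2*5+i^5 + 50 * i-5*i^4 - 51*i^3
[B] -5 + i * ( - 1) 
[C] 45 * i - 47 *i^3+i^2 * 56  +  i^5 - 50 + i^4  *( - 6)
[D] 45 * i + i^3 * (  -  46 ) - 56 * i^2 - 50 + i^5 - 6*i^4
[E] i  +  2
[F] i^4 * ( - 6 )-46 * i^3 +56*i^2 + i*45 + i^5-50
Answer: F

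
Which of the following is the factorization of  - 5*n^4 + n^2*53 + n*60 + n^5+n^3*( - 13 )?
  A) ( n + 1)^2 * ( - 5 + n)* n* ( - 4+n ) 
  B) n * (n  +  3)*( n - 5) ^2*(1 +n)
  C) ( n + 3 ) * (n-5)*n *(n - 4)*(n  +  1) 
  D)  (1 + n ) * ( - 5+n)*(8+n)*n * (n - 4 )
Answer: C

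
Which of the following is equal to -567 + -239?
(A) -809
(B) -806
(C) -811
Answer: B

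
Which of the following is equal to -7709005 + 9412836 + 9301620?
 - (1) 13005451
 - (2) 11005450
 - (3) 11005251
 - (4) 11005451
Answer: 4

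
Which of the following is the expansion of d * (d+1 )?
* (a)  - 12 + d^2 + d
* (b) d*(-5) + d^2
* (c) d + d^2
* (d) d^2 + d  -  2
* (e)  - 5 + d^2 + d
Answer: c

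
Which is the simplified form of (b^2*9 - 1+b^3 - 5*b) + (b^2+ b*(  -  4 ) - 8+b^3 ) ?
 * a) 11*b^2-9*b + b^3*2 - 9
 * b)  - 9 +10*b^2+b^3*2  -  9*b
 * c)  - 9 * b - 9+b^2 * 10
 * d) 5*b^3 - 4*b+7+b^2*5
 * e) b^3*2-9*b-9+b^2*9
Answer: b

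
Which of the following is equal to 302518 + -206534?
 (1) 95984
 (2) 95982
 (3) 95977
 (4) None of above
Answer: 1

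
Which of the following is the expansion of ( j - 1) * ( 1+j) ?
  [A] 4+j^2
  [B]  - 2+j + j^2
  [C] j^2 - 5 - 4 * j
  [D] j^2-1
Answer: D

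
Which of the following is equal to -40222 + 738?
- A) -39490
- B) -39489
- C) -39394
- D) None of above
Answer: D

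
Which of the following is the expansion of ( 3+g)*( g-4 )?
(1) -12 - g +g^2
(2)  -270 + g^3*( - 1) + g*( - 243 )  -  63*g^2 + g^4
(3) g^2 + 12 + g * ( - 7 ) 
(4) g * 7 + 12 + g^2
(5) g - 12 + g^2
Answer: 1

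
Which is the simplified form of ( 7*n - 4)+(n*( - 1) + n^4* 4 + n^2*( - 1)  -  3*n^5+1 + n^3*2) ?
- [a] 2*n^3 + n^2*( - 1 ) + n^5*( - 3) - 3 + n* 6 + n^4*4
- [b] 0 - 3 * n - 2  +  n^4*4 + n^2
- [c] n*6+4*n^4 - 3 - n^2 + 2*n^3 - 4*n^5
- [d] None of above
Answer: a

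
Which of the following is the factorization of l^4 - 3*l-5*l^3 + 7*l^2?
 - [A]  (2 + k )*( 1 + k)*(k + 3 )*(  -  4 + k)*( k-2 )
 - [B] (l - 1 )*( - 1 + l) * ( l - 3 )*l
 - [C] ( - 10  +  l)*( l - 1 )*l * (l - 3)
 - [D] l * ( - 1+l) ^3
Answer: B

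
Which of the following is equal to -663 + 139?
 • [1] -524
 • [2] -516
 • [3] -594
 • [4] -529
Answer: 1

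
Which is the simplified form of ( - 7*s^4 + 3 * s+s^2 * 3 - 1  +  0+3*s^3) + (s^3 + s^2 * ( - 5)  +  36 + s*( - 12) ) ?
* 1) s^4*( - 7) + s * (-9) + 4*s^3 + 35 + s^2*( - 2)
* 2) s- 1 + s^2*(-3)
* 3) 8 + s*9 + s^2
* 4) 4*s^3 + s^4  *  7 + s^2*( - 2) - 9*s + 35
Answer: 1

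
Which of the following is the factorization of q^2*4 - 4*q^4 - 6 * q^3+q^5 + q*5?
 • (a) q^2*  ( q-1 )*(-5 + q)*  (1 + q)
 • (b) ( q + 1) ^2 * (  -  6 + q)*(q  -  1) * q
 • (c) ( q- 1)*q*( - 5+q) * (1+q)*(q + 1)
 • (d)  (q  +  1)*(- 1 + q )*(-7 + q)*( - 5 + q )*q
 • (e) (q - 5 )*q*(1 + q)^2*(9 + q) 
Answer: c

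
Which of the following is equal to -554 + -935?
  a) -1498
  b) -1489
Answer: b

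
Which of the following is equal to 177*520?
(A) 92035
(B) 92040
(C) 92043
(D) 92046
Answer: B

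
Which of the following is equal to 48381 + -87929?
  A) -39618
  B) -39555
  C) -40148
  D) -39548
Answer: D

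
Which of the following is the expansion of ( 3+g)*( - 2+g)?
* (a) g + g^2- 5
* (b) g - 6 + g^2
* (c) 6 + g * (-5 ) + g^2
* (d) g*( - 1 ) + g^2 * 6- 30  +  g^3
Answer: b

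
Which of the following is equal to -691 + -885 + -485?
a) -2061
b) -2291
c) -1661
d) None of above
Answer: a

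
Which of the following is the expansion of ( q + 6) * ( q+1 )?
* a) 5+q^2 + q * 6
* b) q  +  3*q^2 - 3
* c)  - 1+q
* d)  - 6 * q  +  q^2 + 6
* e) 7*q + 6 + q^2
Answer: e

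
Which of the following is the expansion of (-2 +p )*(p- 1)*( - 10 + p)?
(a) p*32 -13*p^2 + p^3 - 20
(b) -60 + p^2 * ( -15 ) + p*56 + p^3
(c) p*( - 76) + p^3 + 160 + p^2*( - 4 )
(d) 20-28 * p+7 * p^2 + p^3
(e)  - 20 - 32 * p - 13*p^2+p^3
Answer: a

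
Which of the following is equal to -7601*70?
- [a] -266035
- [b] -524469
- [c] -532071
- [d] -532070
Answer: d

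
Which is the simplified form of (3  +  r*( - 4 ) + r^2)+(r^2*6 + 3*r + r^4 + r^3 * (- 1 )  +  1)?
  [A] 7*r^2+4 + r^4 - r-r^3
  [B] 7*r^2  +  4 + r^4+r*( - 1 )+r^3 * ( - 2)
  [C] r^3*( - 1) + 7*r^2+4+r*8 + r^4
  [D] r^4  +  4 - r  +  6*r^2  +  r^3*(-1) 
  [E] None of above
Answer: A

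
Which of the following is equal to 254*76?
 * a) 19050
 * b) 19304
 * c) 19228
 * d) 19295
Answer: b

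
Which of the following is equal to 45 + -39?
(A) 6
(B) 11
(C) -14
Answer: A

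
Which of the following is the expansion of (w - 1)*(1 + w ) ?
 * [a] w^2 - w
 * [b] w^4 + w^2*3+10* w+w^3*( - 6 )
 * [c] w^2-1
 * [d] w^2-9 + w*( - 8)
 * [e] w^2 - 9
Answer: c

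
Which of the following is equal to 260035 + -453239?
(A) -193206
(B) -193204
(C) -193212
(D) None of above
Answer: B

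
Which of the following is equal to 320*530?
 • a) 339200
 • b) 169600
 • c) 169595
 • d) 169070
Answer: b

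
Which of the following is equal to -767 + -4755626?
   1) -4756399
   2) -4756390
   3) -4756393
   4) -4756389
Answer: 3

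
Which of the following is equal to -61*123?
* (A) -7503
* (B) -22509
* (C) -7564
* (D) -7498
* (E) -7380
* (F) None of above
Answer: A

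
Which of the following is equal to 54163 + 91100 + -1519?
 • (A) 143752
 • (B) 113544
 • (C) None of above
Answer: C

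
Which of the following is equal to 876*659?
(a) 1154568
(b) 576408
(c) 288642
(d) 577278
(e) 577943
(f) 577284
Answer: f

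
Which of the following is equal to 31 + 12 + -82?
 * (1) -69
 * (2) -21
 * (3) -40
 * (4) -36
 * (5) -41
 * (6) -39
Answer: 6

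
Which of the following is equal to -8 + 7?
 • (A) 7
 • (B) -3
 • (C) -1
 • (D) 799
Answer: C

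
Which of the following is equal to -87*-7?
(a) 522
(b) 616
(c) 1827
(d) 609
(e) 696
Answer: d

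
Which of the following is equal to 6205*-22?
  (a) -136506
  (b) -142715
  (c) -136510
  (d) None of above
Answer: c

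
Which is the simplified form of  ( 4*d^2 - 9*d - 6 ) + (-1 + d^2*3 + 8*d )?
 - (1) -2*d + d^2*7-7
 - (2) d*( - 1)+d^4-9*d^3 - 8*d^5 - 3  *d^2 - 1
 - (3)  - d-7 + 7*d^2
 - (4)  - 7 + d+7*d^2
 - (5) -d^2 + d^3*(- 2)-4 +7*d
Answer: 3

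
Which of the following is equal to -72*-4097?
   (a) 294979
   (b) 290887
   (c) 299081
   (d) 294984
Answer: d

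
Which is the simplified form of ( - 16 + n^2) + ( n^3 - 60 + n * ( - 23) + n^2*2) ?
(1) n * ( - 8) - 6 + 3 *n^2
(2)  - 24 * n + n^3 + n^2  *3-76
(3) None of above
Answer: 3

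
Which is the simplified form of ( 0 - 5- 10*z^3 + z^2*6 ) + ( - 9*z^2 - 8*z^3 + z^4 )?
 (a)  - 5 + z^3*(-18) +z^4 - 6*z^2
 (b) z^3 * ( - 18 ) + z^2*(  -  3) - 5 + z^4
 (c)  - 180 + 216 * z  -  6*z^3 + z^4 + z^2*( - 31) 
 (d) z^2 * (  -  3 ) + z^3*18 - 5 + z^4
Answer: b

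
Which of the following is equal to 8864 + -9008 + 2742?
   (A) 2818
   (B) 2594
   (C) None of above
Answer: C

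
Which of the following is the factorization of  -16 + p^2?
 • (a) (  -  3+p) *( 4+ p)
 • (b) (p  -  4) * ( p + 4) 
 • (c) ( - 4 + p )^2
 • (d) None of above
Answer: b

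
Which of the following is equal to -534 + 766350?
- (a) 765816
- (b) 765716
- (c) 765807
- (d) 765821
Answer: a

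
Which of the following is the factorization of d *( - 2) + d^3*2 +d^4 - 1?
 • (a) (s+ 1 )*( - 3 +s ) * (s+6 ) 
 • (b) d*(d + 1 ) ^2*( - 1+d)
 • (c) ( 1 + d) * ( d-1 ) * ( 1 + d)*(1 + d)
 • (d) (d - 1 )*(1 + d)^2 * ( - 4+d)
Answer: c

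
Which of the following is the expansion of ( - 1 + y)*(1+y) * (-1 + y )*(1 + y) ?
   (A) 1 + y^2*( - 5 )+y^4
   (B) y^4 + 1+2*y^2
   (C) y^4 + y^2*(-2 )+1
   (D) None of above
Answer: C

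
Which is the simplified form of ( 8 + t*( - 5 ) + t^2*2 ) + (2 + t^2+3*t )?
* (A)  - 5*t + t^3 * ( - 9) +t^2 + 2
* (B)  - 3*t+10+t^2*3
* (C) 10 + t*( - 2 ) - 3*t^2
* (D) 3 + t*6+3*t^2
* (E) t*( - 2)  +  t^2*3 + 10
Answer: E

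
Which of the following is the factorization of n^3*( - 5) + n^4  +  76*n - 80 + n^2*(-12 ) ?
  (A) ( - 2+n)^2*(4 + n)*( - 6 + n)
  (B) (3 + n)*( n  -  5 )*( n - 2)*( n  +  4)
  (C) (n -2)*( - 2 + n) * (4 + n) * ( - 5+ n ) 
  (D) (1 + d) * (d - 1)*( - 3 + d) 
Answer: C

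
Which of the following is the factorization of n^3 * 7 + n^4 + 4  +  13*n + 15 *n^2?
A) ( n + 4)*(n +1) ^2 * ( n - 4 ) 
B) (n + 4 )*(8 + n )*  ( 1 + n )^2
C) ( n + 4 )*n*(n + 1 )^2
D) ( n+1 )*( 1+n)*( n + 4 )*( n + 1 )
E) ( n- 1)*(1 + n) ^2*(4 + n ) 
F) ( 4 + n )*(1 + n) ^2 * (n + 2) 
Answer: D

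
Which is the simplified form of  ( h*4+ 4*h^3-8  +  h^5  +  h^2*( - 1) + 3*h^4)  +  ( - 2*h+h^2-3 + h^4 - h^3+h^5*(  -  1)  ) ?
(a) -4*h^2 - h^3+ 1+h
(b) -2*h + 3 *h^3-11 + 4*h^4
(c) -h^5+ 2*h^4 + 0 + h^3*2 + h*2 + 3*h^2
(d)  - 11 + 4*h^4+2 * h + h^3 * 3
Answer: d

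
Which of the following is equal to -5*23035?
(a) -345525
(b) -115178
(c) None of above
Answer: c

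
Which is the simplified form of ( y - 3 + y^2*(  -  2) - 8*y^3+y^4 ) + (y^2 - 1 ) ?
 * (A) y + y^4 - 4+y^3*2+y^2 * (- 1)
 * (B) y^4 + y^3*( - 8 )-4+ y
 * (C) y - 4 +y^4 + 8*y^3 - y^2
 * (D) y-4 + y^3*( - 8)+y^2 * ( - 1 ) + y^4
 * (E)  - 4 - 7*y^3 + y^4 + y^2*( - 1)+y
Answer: D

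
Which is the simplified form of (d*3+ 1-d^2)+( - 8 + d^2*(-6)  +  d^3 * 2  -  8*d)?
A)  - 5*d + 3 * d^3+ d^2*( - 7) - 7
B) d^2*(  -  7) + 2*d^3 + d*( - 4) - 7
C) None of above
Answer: C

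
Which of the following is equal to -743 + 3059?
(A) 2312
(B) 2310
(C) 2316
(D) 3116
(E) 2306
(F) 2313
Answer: C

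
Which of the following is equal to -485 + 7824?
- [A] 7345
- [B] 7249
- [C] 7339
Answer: C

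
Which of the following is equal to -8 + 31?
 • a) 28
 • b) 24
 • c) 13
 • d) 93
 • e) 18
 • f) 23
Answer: f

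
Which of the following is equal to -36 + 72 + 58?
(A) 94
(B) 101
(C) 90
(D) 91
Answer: A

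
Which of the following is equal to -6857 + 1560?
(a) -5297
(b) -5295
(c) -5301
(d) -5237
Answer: a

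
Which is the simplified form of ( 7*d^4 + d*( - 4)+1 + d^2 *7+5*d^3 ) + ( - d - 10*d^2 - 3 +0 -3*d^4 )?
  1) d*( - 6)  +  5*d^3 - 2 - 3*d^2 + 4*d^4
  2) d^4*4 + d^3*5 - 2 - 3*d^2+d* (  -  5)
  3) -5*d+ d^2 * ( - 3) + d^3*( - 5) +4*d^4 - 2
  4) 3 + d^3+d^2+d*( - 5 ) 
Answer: 2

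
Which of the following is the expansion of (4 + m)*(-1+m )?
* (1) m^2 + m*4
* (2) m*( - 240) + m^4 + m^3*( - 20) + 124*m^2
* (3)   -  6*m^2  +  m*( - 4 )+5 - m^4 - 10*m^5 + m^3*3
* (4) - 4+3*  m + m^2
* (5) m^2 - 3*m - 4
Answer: 4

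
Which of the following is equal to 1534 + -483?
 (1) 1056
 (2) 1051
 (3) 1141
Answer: 2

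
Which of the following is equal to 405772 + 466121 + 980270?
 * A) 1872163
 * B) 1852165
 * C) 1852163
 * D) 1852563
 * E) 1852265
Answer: C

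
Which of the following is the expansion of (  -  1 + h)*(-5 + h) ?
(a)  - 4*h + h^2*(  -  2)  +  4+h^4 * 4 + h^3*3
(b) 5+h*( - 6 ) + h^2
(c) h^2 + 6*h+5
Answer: b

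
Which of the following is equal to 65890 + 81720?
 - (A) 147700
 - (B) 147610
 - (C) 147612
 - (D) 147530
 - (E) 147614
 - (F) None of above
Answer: B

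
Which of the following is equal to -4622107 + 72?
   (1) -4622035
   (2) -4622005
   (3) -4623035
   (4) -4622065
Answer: 1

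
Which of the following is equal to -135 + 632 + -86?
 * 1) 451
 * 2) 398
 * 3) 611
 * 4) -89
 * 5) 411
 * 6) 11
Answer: 5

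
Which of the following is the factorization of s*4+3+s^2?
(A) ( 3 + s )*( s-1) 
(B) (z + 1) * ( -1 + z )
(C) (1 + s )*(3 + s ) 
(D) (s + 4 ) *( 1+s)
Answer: C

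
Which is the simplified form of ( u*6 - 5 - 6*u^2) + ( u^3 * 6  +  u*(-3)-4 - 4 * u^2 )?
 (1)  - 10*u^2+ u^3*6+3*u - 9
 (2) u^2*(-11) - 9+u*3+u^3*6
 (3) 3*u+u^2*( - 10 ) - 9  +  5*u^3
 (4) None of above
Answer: 1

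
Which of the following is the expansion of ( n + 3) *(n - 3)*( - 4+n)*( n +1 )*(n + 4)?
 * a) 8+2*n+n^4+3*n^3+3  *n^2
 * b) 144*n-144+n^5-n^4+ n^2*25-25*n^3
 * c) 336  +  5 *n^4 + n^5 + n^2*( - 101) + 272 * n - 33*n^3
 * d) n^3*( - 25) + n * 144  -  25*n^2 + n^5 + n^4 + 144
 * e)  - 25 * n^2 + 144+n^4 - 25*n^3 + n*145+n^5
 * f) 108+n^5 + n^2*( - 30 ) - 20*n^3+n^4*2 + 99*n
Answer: d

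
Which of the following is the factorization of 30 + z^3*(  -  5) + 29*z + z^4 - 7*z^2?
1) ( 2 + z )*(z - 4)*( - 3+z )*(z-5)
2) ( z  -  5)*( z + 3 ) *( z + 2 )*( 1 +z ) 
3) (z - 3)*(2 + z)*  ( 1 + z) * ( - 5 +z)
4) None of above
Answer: 3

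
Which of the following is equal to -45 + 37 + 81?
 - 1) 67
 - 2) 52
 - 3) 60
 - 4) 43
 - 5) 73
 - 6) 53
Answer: 5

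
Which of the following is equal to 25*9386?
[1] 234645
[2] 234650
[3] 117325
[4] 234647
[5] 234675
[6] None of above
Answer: 2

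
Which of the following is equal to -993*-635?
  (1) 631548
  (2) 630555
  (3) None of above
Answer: 2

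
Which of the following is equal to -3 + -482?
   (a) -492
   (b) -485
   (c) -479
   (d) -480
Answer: b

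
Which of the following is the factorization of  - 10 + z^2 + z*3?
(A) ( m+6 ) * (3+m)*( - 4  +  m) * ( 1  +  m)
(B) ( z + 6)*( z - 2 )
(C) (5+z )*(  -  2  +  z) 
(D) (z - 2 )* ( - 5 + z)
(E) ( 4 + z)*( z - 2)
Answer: C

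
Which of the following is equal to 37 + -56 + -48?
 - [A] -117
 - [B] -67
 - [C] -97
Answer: B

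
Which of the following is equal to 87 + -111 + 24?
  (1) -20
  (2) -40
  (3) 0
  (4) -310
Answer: 3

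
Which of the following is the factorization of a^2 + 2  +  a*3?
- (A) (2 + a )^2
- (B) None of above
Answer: B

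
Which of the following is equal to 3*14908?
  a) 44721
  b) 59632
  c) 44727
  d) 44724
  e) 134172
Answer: d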